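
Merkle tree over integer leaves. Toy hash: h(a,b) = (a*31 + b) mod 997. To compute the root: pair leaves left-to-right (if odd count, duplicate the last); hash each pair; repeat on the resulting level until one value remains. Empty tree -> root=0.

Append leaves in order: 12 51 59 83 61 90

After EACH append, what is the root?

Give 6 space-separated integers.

Answer: 12 423 46 70 826 757

Derivation:
After append 12 (leaves=[12]):
  L0: [12]
  root=12
After append 51 (leaves=[12, 51]):
  L0: [12, 51]
  L1: h(12,51)=(12*31+51)%997=423 -> [423]
  root=423
After append 59 (leaves=[12, 51, 59]):
  L0: [12, 51, 59]
  L1: h(12,51)=(12*31+51)%997=423 h(59,59)=(59*31+59)%997=891 -> [423, 891]
  L2: h(423,891)=(423*31+891)%997=46 -> [46]
  root=46
After append 83 (leaves=[12, 51, 59, 83]):
  L0: [12, 51, 59, 83]
  L1: h(12,51)=(12*31+51)%997=423 h(59,83)=(59*31+83)%997=915 -> [423, 915]
  L2: h(423,915)=(423*31+915)%997=70 -> [70]
  root=70
After append 61 (leaves=[12, 51, 59, 83, 61]):
  L0: [12, 51, 59, 83, 61]
  L1: h(12,51)=(12*31+51)%997=423 h(59,83)=(59*31+83)%997=915 h(61,61)=(61*31+61)%997=955 -> [423, 915, 955]
  L2: h(423,915)=(423*31+915)%997=70 h(955,955)=(955*31+955)%997=650 -> [70, 650]
  L3: h(70,650)=(70*31+650)%997=826 -> [826]
  root=826
After append 90 (leaves=[12, 51, 59, 83, 61, 90]):
  L0: [12, 51, 59, 83, 61, 90]
  L1: h(12,51)=(12*31+51)%997=423 h(59,83)=(59*31+83)%997=915 h(61,90)=(61*31+90)%997=984 -> [423, 915, 984]
  L2: h(423,915)=(423*31+915)%997=70 h(984,984)=(984*31+984)%997=581 -> [70, 581]
  L3: h(70,581)=(70*31+581)%997=757 -> [757]
  root=757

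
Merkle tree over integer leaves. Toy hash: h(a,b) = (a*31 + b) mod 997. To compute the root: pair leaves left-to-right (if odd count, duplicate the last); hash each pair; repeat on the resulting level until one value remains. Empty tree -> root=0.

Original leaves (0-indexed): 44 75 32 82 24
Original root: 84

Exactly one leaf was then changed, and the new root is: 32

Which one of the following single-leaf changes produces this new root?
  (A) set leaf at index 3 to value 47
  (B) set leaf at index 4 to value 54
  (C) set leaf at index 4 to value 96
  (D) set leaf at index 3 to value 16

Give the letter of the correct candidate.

Original leaves: [44, 75, 32, 82, 24]
Target new root: 32
Try each candidate change and compute the resulting root:
Candidate A: set leaf[3] = 47 -> leaves = [44, 75, 32, 47, 24]
  L0: [44, 75, 32, 47, 24]
  L1: h(44,75)=(44*31+75)%997=442 h(32,47)=(32*31+47)%997=42 h(24,24)=(24*31+24)%997=768 -> [442, 42, 768]
  L2: h(442,42)=(442*31+42)%997=783 h(768,768)=(768*31+768)%997=648 -> [783, 648]
  L3: h(783,648)=(783*31+648)%997=993 -> [993]
  root = 993 != target 32
Candidate B: set leaf[4] = 54 -> leaves = [44, 75, 32, 82, 54]
  L0: [44, 75, 32, 82, 54]
  L1: h(44,75)=(44*31+75)%997=442 h(32,82)=(32*31+82)%997=77 h(54,54)=(54*31+54)%997=731 -> [442, 77, 731]
  L2: h(442,77)=(442*31+77)%997=818 h(731,731)=(731*31+731)%997=461 -> [818, 461]
  L3: h(818,461)=(818*31+461)%997=894 -> [894]
  root = 894 != target 32
Candidate C: set leaf[4] = 96 -> leaves = [44, 75, 32, 82, 96]
  L0: [44, 75, 32, 82, 96]
  L1: h(44,75)=(44*31+75)%997=442 h(32,82)=(32*31+82)%997=77 h(96,96)=(96*31+96)%997=81 -> [442, 77, 81]
  L2: h(442,77)=(442*31+77)%997=818 h(81,81)=(81*31+81)%997=598 -> [818, 598]
  L3: h(818,598)=(818*31+598)%997=34 -> [34]
  root = 34 != target 32
Candidate D: set leaf[3] = 16 -> leaves = [44, 75, 32, 16, 24]
  L0: [44, 75, 32, 16, 24]
  L1: h(44,75)=(44*31+75)%997=442 h(32,16)=(32*31+16)%997=11 h(24,24)=(24*31+24)%997=768 -> [442, 11, 768]
  L2: h(442,11)=(442*31+11)%997=752 h(768,768)=(768*31+768)%997=648 -> [752, 648]
  L3: h(752,648)=(752*31+648)%997=32 -> [32]
  root = 32 == target 32  ** MATCH **
Candidate D produces the target root.

Answer: D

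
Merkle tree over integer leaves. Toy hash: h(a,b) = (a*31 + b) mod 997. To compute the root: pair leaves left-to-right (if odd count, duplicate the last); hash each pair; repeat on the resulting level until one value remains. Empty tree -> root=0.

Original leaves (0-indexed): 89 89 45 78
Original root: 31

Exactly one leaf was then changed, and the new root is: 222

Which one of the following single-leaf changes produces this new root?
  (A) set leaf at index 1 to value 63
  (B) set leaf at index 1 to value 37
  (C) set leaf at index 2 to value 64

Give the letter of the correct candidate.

Answer: A

Derivation:
Original leaves: [89, 89, 45, 78]
Target new root: 222
Try each candidate change and compute the resulting root:
Candidate A: set leaf[1] = 63 -> leaves = [89, 63, 45, 78]
  L0: [89, 63, 45, 78]
  L1: h(89,63)=(89*31+63)%997=828 h(45,78)=(45*31+78)%997=476 -> [828, 476]
  L2: h(828,476)=(828*31+476)%997=222 -> [222]
  root = 222 == target 222  ** MATCH **
Candidate B: set leaf[1] = 37 -> leaves = [89, 37, 45, 78]
  L0: [89, 37, 45, 78]
  L1: h(89,37)=(89*31+37)%997=802 h(45,78)=(45*31+78)%997=476 -> [802, 476]
  L2: h(802,476)=(802*31+476)%997=413 -> [413]
  root = 413 != target 222
Candidate C: set leaf[2] = 64 -> leaves = [89, 89, 64, 78]
  L0: [89, 89, 64, 78]
  L1: h(89,89)=(89*31+89)%997=854 h(64,78)=(64*31+78)%997=68 -> [854, 68]
  L2: h(854,68)=(854*31+68)%997=620 -> [620]
  root = 620 != target 222
Candidate A produces the target root.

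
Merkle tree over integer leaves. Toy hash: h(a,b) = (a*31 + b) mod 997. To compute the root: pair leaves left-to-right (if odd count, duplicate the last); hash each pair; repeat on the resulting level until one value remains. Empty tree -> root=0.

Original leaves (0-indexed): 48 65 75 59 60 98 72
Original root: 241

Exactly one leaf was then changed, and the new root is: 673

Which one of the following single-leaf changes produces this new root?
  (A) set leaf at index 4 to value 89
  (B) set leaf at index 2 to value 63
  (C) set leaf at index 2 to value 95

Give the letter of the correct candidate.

Answer: B

Derivation:
Original leaves: [48, 65, 75, 59, 60, 98, 72]
Target new root: 673
Try each candidate change and compute the resulting root:
Candidate A: set leaf[4] = 89 -> leaves = [48, 65, 75, 59, 89, 98, 72]
  L0: [48, 65, 75, 59, 89, 98, 72]
  L1: h(48,65)=(48*31+65)%997=556 h(75,59)=(75*31+59)%997=390 h(89,98)=(89*31+98)%997=863 h(72,72)=(72*31+72)%997=310 -> [556, 390, 863, 310]
  L2: h(556,390)=(556*31+390)%997=677 h(863,310)=(863*31+310)%997=144 -> [677, 144]
  L3: h(677,144)=(677*31+144)%997=194 -> [194]
  root = 194 != target 673
Candidate B: set leaf[2] = 63 -> leaves = [48, 65, 63, 59, 60, 98, 72]
  L0: [48, 65, 63, 59, 60, 98, 72]
  L1: h(48,65)=(48*31+65)%997=556 h(63,59)=(63*31+59)%997=18 h(60,98)=(60*31+98)%997=961 h(72,72)=(72*31+72)%997=310 -> [556, 18, 961, 310]
  L2: h(556,18)=(556*31+18)%997=305 h(961,310)=(961*31+310)%997=191 -> [305, 191]
  L3: h(305,191)=(305*31+191)%997=673 -> [673]
  root = 673 == target 673  ** MATCH **
Candidate C: set leaf[2] = 95 -> leaves = [48, 65, 95, 59, 60, 98, 72]
  L0: [48, 65, 95, 59, 60, 98, 72]
  L1: h(48,65)=(48*31+65)%997=556 h(95,59)=(95*31+59)%997=13 h(60,98)=(60*31+98)%997=961 h(72,72)=(72*31+72)%997=310 -> [556, 13, 961, 310]
  L2: h(556,13)=(556*31+13)%997=300 h(961,310)=(961*31+310)%997=191 -> [300, 191]
  L3: h(300,191)=(300*31+191)%997=518 -> [518]
  root = 518 != target 673
Candidate B produces the target root.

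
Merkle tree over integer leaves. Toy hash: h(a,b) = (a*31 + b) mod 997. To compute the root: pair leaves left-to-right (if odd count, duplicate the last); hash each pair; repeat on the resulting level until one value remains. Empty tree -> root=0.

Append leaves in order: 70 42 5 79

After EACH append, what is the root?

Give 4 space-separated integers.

After append 70 (leaves=[70]):
  L0: [70]
  root=70
After append 42 (leaves=[70, 42]):
  L0: [70, 42]
  L1: h(70,42)=(70*31+42)%997=218 -> [218]
  root=218
After append 5 (leaves=[70, 42, 5]):
  L0: [70, 42, 5]
  L1: h(70,42)=(70*31+42)%997=218 h(5,5)=(5*31+5)%997=160 -> [218, 160]
  L2: h(218,160)=(218*31+160)%997=936 -> [936]
  root=936
After append 79 (leaves=[70, 42, 5, 79]):
  L0: [70, 42, 5, 79]
  L1: h(70,42)=(70*31+42)%997=218 h(5,79)=(5*31+79)%997=234 -> [218, 234]
  L2: h(218,234)=(218*31+234)%997=13 -> [13]
  root=13

Answer: 70 218 936 13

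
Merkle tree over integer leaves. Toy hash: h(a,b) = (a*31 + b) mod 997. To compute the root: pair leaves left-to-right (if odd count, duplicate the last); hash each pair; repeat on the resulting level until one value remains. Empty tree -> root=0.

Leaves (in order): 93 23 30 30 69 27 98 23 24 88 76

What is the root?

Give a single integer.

L0: [93, 23, 30, 30, 69, 27, 98, 23, 24, 88, 76]
L1: h(93,23)=(93*31+23)%997=912 h(30,30)=(30*31+30)%997=960 h(69,27)=(69*31+27)%997=172 h(98,23)=(98*31+23)%997=70 h(24,88)=(24*31+88)%997=832 h(76,76)=(76*31+76)%997=438 -> [912, 960, 172, 70, 832, 438]
L2: h(912,960)=(912*31+960)%997=319 h(172,70)=(172*31+70)%997=417 h(832,438)=(832*31+438)%997=308 -> [319, 417, 308]
L3: h(319,417)=(319*31+417)%997=336 h(308,308)=(308*31+308)%997=883 -> [336, 883]
L4: h(336,883)=(336*31+883)%997=332 -> [332]

Answer: 332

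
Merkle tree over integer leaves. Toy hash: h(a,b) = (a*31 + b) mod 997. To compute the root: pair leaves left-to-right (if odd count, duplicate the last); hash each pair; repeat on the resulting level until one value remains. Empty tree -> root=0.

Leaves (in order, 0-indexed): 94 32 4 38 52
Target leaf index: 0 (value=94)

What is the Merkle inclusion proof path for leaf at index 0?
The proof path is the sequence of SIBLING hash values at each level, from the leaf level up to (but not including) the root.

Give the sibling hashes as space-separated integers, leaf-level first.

Answer: 32 162 407

Derivation:
L0 (leaves): [94, 32, 4, 38, 52], target index=0
L1: h(94,32)=(94*31+32)%997=952 [pair 0] h(4,38)=(4*31+38)%997=162 [pair 1] h(52,52)=(52*31+52)%997=667 [pair 2] -> [952, 162, 667]
  Sibling for proof at L0: 32
L2: h(952,162)=(952*31+162)%997=761 [pair 0] h(667,667)=(667*31+667)%997=407 [pair 1] -> [761, 407]
  Sibling for proof at L1: 162
L3: h(761,407)=(761*31+407)%997=70 [pair 0] -> [70]
  Sibling for proof at L2: 407
Root: 70
Proof path (sibling hashes from leaf to root): [32, 162, 407]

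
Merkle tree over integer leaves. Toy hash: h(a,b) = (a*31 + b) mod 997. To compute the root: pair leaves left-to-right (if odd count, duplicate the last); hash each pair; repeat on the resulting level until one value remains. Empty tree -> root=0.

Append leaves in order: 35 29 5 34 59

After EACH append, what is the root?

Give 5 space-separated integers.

Answer: 35 117 796 825 249

Derivation:
After append 35 (leaves=[35]):
  L0: [35]
  root=35
After append 29 (leaves=[35, 29]):
  L0: [35, 29]
  L1: h(35,29)=(35*31+29)%997=117 -> [117]
  root=117
After append 5 (leaves=[35, 29, 5]):
  L0: [35, 29, 5]
  L1: h(35,29)=(35*31+29)%997=117 h(5,5)=(5*31+5)%997=160 -> [117, 160]
  L2: h(117,160)=(117*31+160)%997=796 -> [796]
  root=796
After append 34 (leaves=[35, 29, 5, 34]):
  L0: [35, 29, 5, 34]
  L1: h(35,29)=(35*31+29)%997=117 h(5,34)=(5*31+34)%997=189 -> [117, 189]
  L2: h(117,189)=(117*31+189)%997=825 -> [825]
  root=825
After append 59 (leaves=[35, 29, 5, 34, 59]):
  L0: [35, 29, 5, 34, 59]
  L1: h(35,29)=(35*31+29)%997=117 h(5,34)=(5*31+34)%997=189 h(59,59)=(59*31+59)%997=891 -> [117, 189, 891]
  L2: h(117,189)=(117*31+189)%997=825 h(891,891)=(891*31+891)%997=596 -> [825, 596]
  L3: h(825,596)=(825*31+596)%997=249 -> [249]
  root=249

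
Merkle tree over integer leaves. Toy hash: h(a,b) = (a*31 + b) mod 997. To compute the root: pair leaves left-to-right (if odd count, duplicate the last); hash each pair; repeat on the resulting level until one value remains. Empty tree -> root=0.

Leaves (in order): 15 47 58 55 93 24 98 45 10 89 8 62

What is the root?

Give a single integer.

Answer: 820

Derivation:
L0: [15, 47, 58, 55, 93, 24, 98, 45, 10, 89, 8, 62]
L1: h(15,47)=(15*31+47)%997=512 h(58,55)=(58*31+55)%997=856 h(93,24)=(93*31+24)%997=913 h(98,45)=(98*31+45)%997=92 h(10,89)=(10*31+89)%997=399 h(8,62)=(8*31+62)%997=310 -> [512, 856, 913, 92, 399, 310]
L2: h(512,856)=(512*31+856)%997=776 h(913,92)=(913*31+92)%997=479 h(399,310)=(399*31+310)%997=715 -> [776, 479, 715]
L3: h(776,479)=(776*31+479)%997=607 h(715,715)=(715*31+715)%997=946 -> [607, 946]
L4: h(607,946)=(607*31+946)%997=820 -> [820]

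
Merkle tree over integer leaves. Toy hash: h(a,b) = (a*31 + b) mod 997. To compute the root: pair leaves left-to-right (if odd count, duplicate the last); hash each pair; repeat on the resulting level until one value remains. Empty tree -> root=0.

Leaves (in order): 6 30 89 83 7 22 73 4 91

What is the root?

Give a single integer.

Answer: 317

Derivation:
L0: [6, 30, 89, 83, 7, 22, 73, 4, 91]
L1: h(6,30)=(6*31+30)%997=216 h(89,83)=(89*31+83)%997=848 h(7,22)=(7*31+22)%997=239 h(73,4)=(73*31+4)%997=273 h(91,91)=(91*31+91)%997=918 -> [216, 848, 239, 273, 918]
L2: h(216,848)=(216*31+848)%997=565 h(239,273)=(239*31+273)%997=703 h(918,918)=(918*31+918)%997=463 -> [565, 703, 463]
L3: h(565,703)=(565*31+703)%997=272 h(463,463)=(463*31+463)%997=858 -> [272, 858]
L4: h(272,858)=(272*31+858)%997=317 -> [317]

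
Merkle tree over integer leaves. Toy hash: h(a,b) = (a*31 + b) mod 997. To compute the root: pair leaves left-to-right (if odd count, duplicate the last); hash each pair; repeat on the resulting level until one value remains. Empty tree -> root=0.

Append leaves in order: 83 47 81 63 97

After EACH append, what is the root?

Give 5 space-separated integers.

Answer: 83 626 64 46 57

Derivation:
After append 83 (leaves=[83]):
  L0: [83]
  root=83
After append 47 (leaves=[83, 47]):
  L0: [83, 47]
  L1: h(83,47)=(83*31+47)%997=626 -> [626]
  root=626
After append 81 (leaves=[83, 47, 81]):
  L0: [83, 47, 81]
  L1: h(83,47)=(83*31+47)%997=626 h(81,81)=(81*31+81)%997=598 -> [626, 598]
  L2: h(626,598)=(626*31+598)%997=64 -> [64]
  root=64
After append 63 (leaves=[83, 47, 81, 63]):
  L0: [83, 47, 81, 63]
  L1: h(83,47)=(83*31+47)%997=626 h(81,63)=(81*31+63)%997=580 -> [626, 580]
  L2: h(626,580)=(626*31+580)%997=46 -> [46]
  root=46
After append 97 (leaves=[83, 47, 81, 63, 97]):
  L0: [83, 47, 81, 63, 97]
  L1: h(83,47)=(83*31+47)%997=626 h(81,63)=(81*31+63)%997=580 h(97,97)=(97*31+97)%997=113 -> [626, 580, 113]
  L2: h(626,580)=(626*31+580)%997=46 h(113,113)=(113*31+113)%997=625 -> [46, 625]
  L3: h(46,625)=(46*31+625)%997=57 -> [57]
  root=57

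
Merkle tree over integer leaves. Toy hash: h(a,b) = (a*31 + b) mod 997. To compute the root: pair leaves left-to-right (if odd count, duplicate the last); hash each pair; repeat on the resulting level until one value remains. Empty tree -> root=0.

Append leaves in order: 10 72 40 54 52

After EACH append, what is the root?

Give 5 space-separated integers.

Answer: 10 382 161 175 847

Derivation:
After append 10 (leaves=[10]):
  L0: [10]
  root=10
After append 72 (leaves=[10, 72]):
  L0: [10, 72]
  L1: h(10,72)=(10*31+72)%997=382 -> [382]
  root=382
After append 40 (leaves=[10, 72, 40]):
  L0: [10, 72, 40]
  L1: h(10,72)=(10*31+72)%997=382 h(40,40)=(40*31+40)%997=283 -> [382, 283]
  L2: h(382,283)=(382*31+283)%997=161 -> [161]
  root=161
After append 54 (leaves=[10, 72, 40, 54]):
  L0: [10, 72, 40, 54]
  L1: h(10,72)=(10*31+72)%997=382 h(40,54)=(40*31+54)%997=297 -> [382, 297]
  L2: h(382,297)=(382*31+297)%997=175 -> [175]
  root=175
After append 52 (leaves=[10, 72, 40, 54, 52]):
  L0: [10, 72, 40, 54, 52]
  L1: h(10,72)=(10*31+72)%997=382 h(40,54)=(40*31+54)%997=297 h(52,52)=(52*31+52)%997=667 -> [382, 297, 667]
  L2: h(382,297)=(382*31+297)%997=175 h(667,667)=(667*31+667)%997=407 -> [175, 407]
  L3: h(175,407)=(175*31+407)%997=847 -> [847]
  root=847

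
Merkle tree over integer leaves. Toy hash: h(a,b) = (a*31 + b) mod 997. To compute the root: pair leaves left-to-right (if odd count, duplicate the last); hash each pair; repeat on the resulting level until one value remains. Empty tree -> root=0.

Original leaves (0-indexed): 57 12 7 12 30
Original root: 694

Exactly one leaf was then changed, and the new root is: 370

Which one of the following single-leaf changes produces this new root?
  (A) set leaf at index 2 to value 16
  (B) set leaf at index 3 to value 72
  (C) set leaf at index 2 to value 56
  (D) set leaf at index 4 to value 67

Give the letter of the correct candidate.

Original leaves: [57, 12, 7, 12, 30]
Target new root: 370
Try each candidate change and compute the resulting root:
Candidate A: set leaf[2] = 16 -> leaves = [57, 12, 16, 12, 30]
  L0: [57, 12, 16, 12, 30]
  L1: h(57,12)=(57*31+12)%997=782 h(16,12)=(16*31+12)%997=508 h(30,30)=(30*31+30)%997=960 -> [782, 508, 960]
  L2: h(782,508)=(782*31+508)%997=822 h(960,960)=(960*31+960)%997=810 -> [822, 810]
  L3: h(822,810)=(822*31+810)%997=370 -> [370]
  root = 370 == target 370  ** MATCH **
Candidate B: set leaf[3] = 72 -> leaves = [57, 12, 7, 72, 30]
  L0: [57, 12, 7, 72, 30]
  L1: h(57,12)=(57*31+12)%997=782 h(7,72)=(7*31+72)%997=289 h(30,30)=(30*31+30)%997=960 -> [782, 289, 960]
  L2: h(782,289)=(782*31+289)%997=603 h(960,960)=(960*31+960)%997=810 -> [603, 810]
  L3: h(603,810)=(603*31+810)%997=560 -> [560]
  root = 560 != target 370
Candidate C: set leaf[2] = 56 -> leaves = [57, 12, 56, 12, 30]
  L0: [57, 12, 56, 12, 30]
  L1: h(57,12)=(57*31+12)%997=782 h(56,12)=(56*31+12)%997=751 h(30,30)=(30*31+30)%997=960 -> [782, 751, 960]
  L2: h(782,751)=(782*31+751)%997=68 h(960,960)=(960*31+960)%997=810 -> [68, 810]
  L3: h(68,810)=(68*31+810)%997=924 -> [924]
  root = 924 != target 370
Candidate D: set leaf[4] = 67 -> leaves = [57, 12, 7, 12, 67]
  L0: [57, 12, 7, 12, 67]
  L1: h(57,12)=(57*31+12)%997=782 h(7,12)=(7*31+12)%997=229 h(67,67)=(67*31+67)%997=150 -> [782, 229, 150]
  L2: h(782,229)=(782*31+229)%997=543 h(150,150)=(150*31+150)%997=812 -> [543, 812]
  L3: h(543,812)=(543*31+812)%997=696 -> [696]
  root = 696 != target 370
Candidate A produces the target root.

Answer: A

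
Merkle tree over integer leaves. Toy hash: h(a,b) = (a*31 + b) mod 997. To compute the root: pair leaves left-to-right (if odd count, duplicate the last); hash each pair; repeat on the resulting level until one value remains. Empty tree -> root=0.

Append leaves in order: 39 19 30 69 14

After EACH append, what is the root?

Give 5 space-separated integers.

Answer: 39 231 145 184 100

Derivation:
After append 39 (leaves=[39]):
  L0: [39]
  root=39
After append 19 (leaves=[39, 19]):
  L0: [39, 19]
  L1: h(39,19)=(39*31+19)%997=231 -> [231]
  root=231
After append 30 (leaves=[39, 19, 30]):
  L0: [39, 19, 30]
  L1: h(39,19)=(39*31+19)%997=231 h(30,30)=(30*31+30)%997=960 -> [231, 960]
  L2: h(231,960)=(231*31+960)%997=145 -> [145]
  root=145
After append 69 (leaves=[39, 19, 30, 69]):
  L0: [39, 19, 30, 69]
  L1: h(39,19)=(39*31+19)%997=231 h(30,69)=(30*31+69)%997=2 -> [231, 2]
  L2: h(231,2)=(231*31+2)%997=184 -> [184]
  root=184
After append 14 (leaves=[39, 19, 30, 69, 14]):
  L0: [39, 19, 30, 69, 14]
  L1: h(39,19)=(39*31+19)%997=231 h(30,69)=(30*31+69)%997=2 h(14,14)=(14*31+14)%997=448 -> [231, 2, 448]
  L2: h(231,2)=(231*31+2)%997=184 h(448,448)=(448*31+448)%997=378 -> [184, 378]
  L3: h(184,378)=(184*31+378)%997=100 -> [100]
  root=100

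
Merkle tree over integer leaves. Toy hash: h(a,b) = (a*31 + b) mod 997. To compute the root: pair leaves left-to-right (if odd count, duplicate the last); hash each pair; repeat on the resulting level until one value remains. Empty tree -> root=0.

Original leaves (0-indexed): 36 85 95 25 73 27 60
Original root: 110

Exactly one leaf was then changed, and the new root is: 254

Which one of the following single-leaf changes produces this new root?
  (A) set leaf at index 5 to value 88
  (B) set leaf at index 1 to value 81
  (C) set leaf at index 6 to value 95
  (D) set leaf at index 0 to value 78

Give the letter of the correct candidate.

Answer: B

Derivation:
Original leaves: [36, 85, 95, 25, 73, 27, 60]
Target new root: 254
Try each candidate change and compute the resulting root:
Candidate A: set leaf[5] = 88 -> leaves = [36, 85, 95, 25, 73, 88, 60]
  L0: [36, 85, 95, 25, 73, 88, 60]
  L1: h(36,85)=(36*31+85)%997=204 h(95,25)=(95*31+25)%997=976 h(73,88)=(73*31+88)%997=357 h(60,60)=(60*31+60)%997=923 -> [204, 976, 357, 923]
  L2: h(204,976)=(204*31+976)%997=321 h(357,923)=(357*31+923)%997=26 -> [321, 26]
  L3: h(321,26)=(321*31+26)%997=7 -> [7]
  root = 7 != target 254
Candidate B: set leaf[1] = 81 -> leaves = [36, 81, 95, 25, 73, 27, 60]
  L0: [36, 81, 95, 25, 73, 27, 60]
  L1: h(36,81)=(36*31+81)%997=200 h(95,25)=(95*31+25)%997=976 h(73,27)=(73*31+27)%997=296 h(60,60)=(60*31+60)%997=923 -> [200, 976, 296, 923]
  L2: h(200,976)=(200*31+976)%997=197 h(296,923)=(296*31+923)%997=129 -> [197, 129]
  L3: h(197,129)=(197*31+129)%997=254 -> [254]
  root = 254 == target 254  ** MATCH **
Candidate C: set leaf[6] = 95 -> leaves = [36, 85, 95, 25, 73, 27, 95]
  L0: [36, 85, 95, 25, 73, 27, 95]
  L1: h(36,85)=(36*31+85)%997=204 h(95,25)=(95*31+25)%997=976 h(73,27)=(73*31+27)%997=296 h(95,95)=(95*31+95)%997=49 -> [204, 976, 296, 49]
  L2: h(204,976)=(204*31+976)%997=321 h(296,49)=(296*31+49)%997=252 -> [321, 252]
  L3: h(321,252)=(321*31+252)%997=233 -> [233]
  root = 233 != target 254
Candidate D: set leaf[0] = 78 -> leaves = [78, 85, 95, 25, 73, 27, 60]
  L0: [78, 85, 95, 25, 73, 27, 60]
  L1: h(78,85)=(78*31+85)%997=509 h(95,25)=(95*31+25)%997=976 h(73,27)=(73*31+27)%997=296 h(60,60)=(60*31+60)%997=923 -> [509, 976, 296, 923]
  L2: h(509,976)=(509*31+976)%997=803 h(296,923)=(296*31+923)%997=129 -> [803, 129]
  L3: h(803,129)=(803*31+129)%997=97 -> [97]
  root = 97 != target 254
Candidate B produces the target root.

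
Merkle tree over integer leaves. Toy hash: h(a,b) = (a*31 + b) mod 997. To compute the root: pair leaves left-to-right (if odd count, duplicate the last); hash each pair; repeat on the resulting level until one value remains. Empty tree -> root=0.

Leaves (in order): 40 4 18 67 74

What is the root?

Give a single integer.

Answer: 517

Derivation:
L0: [40, 4, 18, 67, 74]
L1: h(40,4)=(40*31+4)%997=247 h(18,67)=(18*31+67)%997=625 h(74,74)=(74*31+74)%997=374 -> [247, 625, 374]
L2: h(247,625)=(247*31+625)%997=306 h(374,374)=(374*31+374)%997=4 -> [306, 4]
L3: h(306,4)=(306*31+4)%997=517 -> [517]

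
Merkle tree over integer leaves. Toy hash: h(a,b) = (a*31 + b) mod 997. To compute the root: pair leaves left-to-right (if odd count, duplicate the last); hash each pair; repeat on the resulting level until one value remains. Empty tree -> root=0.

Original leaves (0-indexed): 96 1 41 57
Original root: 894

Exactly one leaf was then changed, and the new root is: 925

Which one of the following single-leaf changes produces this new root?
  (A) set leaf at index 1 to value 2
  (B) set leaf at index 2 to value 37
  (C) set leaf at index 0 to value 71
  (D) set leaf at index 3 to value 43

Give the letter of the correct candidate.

Answer: A

Derivation:
Original leaves: [96, 1, 41, 57]
Target new root: 925
Try each candidate change and compute the resulting root:
Candidate A: set leaf[1] = 2 -> leaves = [96, 2, 41, 57]
  L0: [96, 2, 41, 57]
  L1: h(96,2)=(96*31+2)%997=984 h(41,57)=(41*31+57)%997=331 -> [984, 331]
  L2: h(984,331)=(984*31+331)%997=925 -> [925]
  root = 925 == target 925  ** MATCH **
Candidate B: set leaf[2] = 37 -> leaves = [96, 1, 37, 57]
  L0: [96, 1, 37, 57]
  L1: h(96,1)=(96*31+1)%997=983 h(37,57)=(37*31+57)%997=207 -> [983, 207]
  L2: h(983,207)=(983*31+207)%997=770 -> [770]
  root = 770 != target 925
Candidate C: set leaf[0] = 71 -> leaves = [71, 1, 41, 57]
  L0: [71, 1, 41, 57]
  L1: h(71,1)=(71*31+1)%997=208 h(41,57)=(41*31+57)%997=331 -> [208, 331]
  L2: h(208,331)=(208*31+331)%997=797 -> [797]
  root = 797 != target 925
Candidate D: set leaf[3] = 43 -> leaves = [96, 1, 41, 43]
  L0: [96, 1, 41, 43]
  L1: h(96,1)=(96*31+1)%997=983 h(41,43)=(41*31+43)%997=317 -> [983, 317]
  L2: h(983,317)=(983*31+317)%997=880 -> [880]
  root = 880 != target 925
Candidate A produces the target root.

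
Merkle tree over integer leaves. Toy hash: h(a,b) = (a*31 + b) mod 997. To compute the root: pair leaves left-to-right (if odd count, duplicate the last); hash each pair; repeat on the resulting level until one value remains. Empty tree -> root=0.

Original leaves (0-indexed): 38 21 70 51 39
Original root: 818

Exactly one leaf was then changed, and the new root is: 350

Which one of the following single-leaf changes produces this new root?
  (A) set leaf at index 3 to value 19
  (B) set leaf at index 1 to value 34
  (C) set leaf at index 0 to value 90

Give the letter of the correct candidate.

Original leaves: [38, 21, 70, 51, 39]
Target new root: 350
Try each candidate change and compute the resulting root:
Candidate A: set leaf[3] = 19 -> leaves = [38, 21, 70, 19, 39]
  L0: [38, 21, 70, 19, 39]
  L1: h(38,21)=(38*31+21)%997=202 h(70,19)=(70*31+19)%997=195 h(39,39)=(39*31+39)%997=251 -> [202, 195, 251]
  L2: h(202,195)=(202*31+195)%997=475 h(251,251)=(251*31+251)%997=56 -> [475, 56]
  L3: h(475,56)=(475*31+56)%997=823 -> [823]
  root = 823 != target 350
Candidate B: set leaf[1] = 34 -> leaves = [38, 34, 70, 51, 39]
  L0: [38, 34, 70, 51, 39]
  L1: h(38,34)=(38*31+34)%997=215 h(70,51)=(70*31+51)%997=227 h(39,39)=(39*31+39)%997=251 -> [215, 227, 251]
  L2: h(215,227)=(215*31+227)%997=910 h(251,251)=(251*31+251)%997=56 -> [910, 56]
  L3: h(910,56)=(910*31+56)%997=350 -> [350]
  root = 350 == target 350  ** MATCH **
Candidate C: set leaf[0] = 90 -> leaves = [90, 21, 70, 51, 39]
  L0: [90, 21, 70, 51, 39]
  L1: h(90,21)=(90*31+21)%997=817 h(70,51)=(70*31+51)%997=227 h(39,39)=(39*31+39)%997=251 -> [817, 227, 251]
  L2: h(817,227)=(817*31+227)%997=629 h(251,251)=(251*31+251)%997=56 -> [629, 56]
  L3: h(629,56)=(629*31+56)%997=612 -> [612]
  root = 612 != target 350
Candidate B produces the target root.

Answer: B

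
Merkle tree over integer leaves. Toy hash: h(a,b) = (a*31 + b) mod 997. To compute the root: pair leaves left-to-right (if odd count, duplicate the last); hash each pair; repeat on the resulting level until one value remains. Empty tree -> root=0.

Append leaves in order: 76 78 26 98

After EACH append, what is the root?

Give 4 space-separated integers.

Answer: 76 440 514 586

Derivation:
After append 76 (leaves=[76]):
  L0: [76]
  root=76
After append 78 (leaves=[76, 78]):
  L0: [76, 78]
  L1: h(76,78)=(76*31+78)%997=440 -> [440]
  root=440
After append 26 (leaves=[76, 78, 26]):
  L0: [76, 78, 26]
  L1: h(76,78)=(76*31+78)%997=440 h(26,26)=(26*31+26)%997=832 -> [440, 832]
  L2: h(440,832)=(440*31+832)%997=514 -> [514]
  root=514
After append 98 (leaves=[76, 78, 26, 98]):
  L0: [76, 78, 26, 98]
  L1: h(76,78)=(76*31+78)%997=440 h(26,98)=(26*31+98)%997=904 -> [440, 904]
  L2: h(440,904)=(440*31+904)%997=586 -> [586]
  root=586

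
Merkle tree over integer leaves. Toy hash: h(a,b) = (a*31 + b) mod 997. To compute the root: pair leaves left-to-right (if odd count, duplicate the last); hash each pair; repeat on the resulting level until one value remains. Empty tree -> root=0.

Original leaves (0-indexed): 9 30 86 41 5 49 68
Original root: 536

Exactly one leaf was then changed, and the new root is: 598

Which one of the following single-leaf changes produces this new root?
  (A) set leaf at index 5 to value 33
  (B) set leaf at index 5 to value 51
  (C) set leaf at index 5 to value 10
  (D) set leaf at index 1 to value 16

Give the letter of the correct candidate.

Answer: B

Derivation:
Original leaves: [9, 30, 86, 41, 5, 49, 68]
Target new root: 598
Try each candidate change and compute the resulting root:
Candidate A: set leaf[5] = 33 -> leaves = [9, 30, 86, 41, 5, 33, 68]
  L0: [9, 30, 86, 41, 5, 33, 68]
  L1: h(9,30)=(9*31+30)%997=309 h(86,41)=(86*31+41)%997=713 h(5,33)=(5*31+33)%997=188 h(68,68)=(68*31+68)%997=182 -> [309, 713, 188, 182]
  L2: h(309,713)=(309*31+713)%997=322 h(188,182)=(188*31+182)%997=28 -> [322, 28]
  L3: h(322,28)=(322*31+28)%997=40 -> [40]
  root = 40 != target 598
Candidate B: set leaf[5] = 51 -> leaves = [9, 30, 86, 41, 5, 51, 68]
  L0: [9, 30, 86, 41, 5, 51, 68]
  L1: h(9,30)=(9*31+30)%997=309 h(86,41)=(86*31+41)%997=713 h(5,51)=(5*31+51)%997=206 h(68,68)=(68*31+68)%997=182 -> [309, 713, 206, 182]
  L2: h(309,713)=(309*31+713)%997=322 h(206,182)=(206*31+182)%997=586 -> [322, 586]
  L3: h(322,586)=(322*31+586)%997=598 -> [598]
  root = 598 == target 598  ** MATCH **
Candidate C: set leaf[5] = 10 -> leaves = [9, 30, 86, 41, 5, 10, 68]
  L0: [9, 30, 86, 41, 5, 10, 68]
  L1: h(9,30)=(9*31+30)%997=309 h(86,41)=(86*31+41)%997=713 h(5,10)=(5*31+10)%997=165 h(68,68)=(68*31+68)%997=182 -> [309, 713, 165, 182]
  L2: h(309,713)=(309*31+713)%997=322 h(165,182)=(165*31+182)%997=312 -> [322, 312]
  L3: h(322,312)=(322*31+312)%997=324 -> [324]
  root = 324 != target 598
Candidate D: set leaf[1] = 16 -> leaves = [9, 16, 86, 41, 5, 49, 68]
  L0: [9, 16, 86, 41, 5, 49, 68]
  L1: h(9,16)=(9*31+16)%997=295 h(86,41)=(86*31+41)%997=713 h(5,49)=(5*31+49)%997=204 h(68,68)=(68*31+68)%997=182 -> [295, 713, 204, 182]
  L2: h(295,713)=(295*31+713)%997=885 h(204,182)=(204*31+182)%997=524 -> [885, 524]
  L3: h(885,524)=(885*31+524)%997=43 -> [43]
  root = 43 != target 598
Candidate B produces the target root.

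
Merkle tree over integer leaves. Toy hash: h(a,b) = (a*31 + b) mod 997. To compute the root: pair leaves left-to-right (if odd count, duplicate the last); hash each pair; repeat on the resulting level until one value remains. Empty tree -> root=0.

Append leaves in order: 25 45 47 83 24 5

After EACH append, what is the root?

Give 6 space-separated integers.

After append 25 (leaves=[25]):
  L0: [25]
  root=25
After append 45 (leaves=[25, 45]):
  L0: [25, 45]
  L1: h(25,45)=(25*31+45)%997=820 -> [820]
  root=820
After append 47 (leaves=[25, 45, 47]):
  L0: [25, 45, 47]
  L1: h(25,45)=(25*31+45)%997=820 h(47,47)=(47*31+47)%997=507 -> [820, 507]
  L2: h(820,507)=(820*31+507)%997=5 -> [5]
  root=5
After append 83 (leaves=[25, 45, 47, 83]):
  L0: [25, 45, 47, 83]
  L1: h(25,45)=(25*31+45)%997=820 h(47,83)=(47*31+83)%997=543 -> [820, 543]
  L2: h(820,543)=(820*31+543)%997=41 -> [41]
  root=41
After append 24 (leaves=[25, 45, 47, 83, 24]):
  L0: [25, 45, 47, 83, 24]
  L1: h(25,45)=(25*31+45)%997=820 h(47,83)=(47*31+83)%997=543 h(24,24)=(24*31+24)%997=768 -> [820, 543, 768]
  L2: h(820,543)=(820*31+543)%997=41 h(768,768)=(768*31+768)%997=648 -> [41, 648]
  L3: h(41,648)=(41*31+648)%997=922 -> [922]
  root=922
After append 5 (leaves=[25, 45, 47, 83, 24, 5]):
  L0: [25, 45, 47, 83, 24, 5]
  L1: h(25,45)=(25*31+45)%997=820 h(47,83)=(47*31+83)%997=543 h(24,5)=(24*31+5)%997=749 -> [820, 543, 749]
  L2: h(820,543)=(820*31+543)%997=41 h(749,749)=(749*31+749)%997=40 -> [41, 40]
  L3: h(41,40)=(41*31+40)%997=314 -> [314]
  root=314

Answer: 25 820 5 41 922 314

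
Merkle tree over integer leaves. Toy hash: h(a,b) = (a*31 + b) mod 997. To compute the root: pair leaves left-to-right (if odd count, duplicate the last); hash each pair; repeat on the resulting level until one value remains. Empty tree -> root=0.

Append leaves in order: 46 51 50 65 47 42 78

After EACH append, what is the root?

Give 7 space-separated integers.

After append 46 (leaves=[46]):
  L0: [46]
  root=46
After append 51 (leaves=[46, 51]):
  L0: [46, 51]
  L1: h(46,51)=(46*31+51)%997=480 -> [480]
  root=480
After append 50 (leaves=[46, 51, 50]):
  L0: [46, 51, 50]
  L1: h(46,51)=(46*31+51)%997=480 h(50,50)=(50*31+50)%997=603 -> [480, 603]
  L2: h(480,603)=(480*31+603)%997=528 -> [528]
  root=528
After append 65 (leaves=[46, 51, 50, 65]):
  L0: [46, 51, 50, 65]
  L1: h(46,51)=(46*31+51)%997=480 h(50,65)=(50*31+65)%997=618 -> [480, 618]
  L2: h(480,618)=(480*31+618)%997=543 -> [543]
  root=543
After append 47 (leaves=[46, 51, 50, 65, 47]):
  L0: [46, 51, 50, 65, 47]
  L1: h(46,51)=(46*31+51)%997=480 h(50,65)=(50*31+65)%997=618 h(47,47)=(47*31+47)%997=507 -> [480, 618, 507]
  L2: h(480,618)=(480*31+618)%997=543 h(507,507)=(507*31+507)%997=272 -> [543, 272]
  L3: h(543,272)=(543*31+272)%997=156 -> [156]
  root=156
After append 42 (leaves=[46, 51, 50, 65, 47, 42]):
  L0: [46, 51, 50, 65, 47, 42]
  L1: h(46,51)=(46*31+51)%997=480 h(50,65)=(50*31+65)%997=618 h(47,42)=(47*31+42)%997=502 -> [480, 618, 502]
  L2: h(480,618)=(480*31+618)%997=543 h(502,502)=(502*31+502)%997=112 -> [543, 112]
  L3: h(543,112)=(543*31+112)%997=993 -> [993]
  root=993
After append 78 (leaves=[46, 51, 50, 65, 47, 42, 78]):
  L0: [46, 51, 50, 65, 47, 42, 78]
  L1: h(46,51)=(46*31+51)%997=480 h(50,65)=(50*31+65)%997=618 h(47,42)=(47*31+42)%997=502 h(78,78)=(78*31+78)%997=502 -> [480, 618, 502, 502]
  L2: h(480,618)=(480*31+618)%997=543 h(502,502)=(502*31+502)%997=112 -> [543, 112]
  L3: h(543,112)=(543*31+112)%997=993 -> [993]
  root=993

Answer: 46 480 528 543 156 993 993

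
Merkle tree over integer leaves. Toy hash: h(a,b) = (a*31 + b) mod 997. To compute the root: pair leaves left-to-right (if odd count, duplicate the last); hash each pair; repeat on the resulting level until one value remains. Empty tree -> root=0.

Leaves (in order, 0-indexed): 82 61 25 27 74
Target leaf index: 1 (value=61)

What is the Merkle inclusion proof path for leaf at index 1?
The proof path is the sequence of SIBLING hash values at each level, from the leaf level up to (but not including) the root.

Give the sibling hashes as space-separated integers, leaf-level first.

Answer: 82 802 4

Derivation:
L0 (leaves): [82, 61, 25, 27, 74], target index=1
L1: h(82,61)=(82*31+61)%997=609 [pair 0] h(25,27)=(25*31+27)%997=802 [pair 1] h(74,74)=(74*31+74)%997=374 [pair 2] -> [609, 802, 374]
  Sibling for proof at L0: 82
L2: h(609,802)=(609*31+802)%997=738 [pair 0] h(374,374)=(374*31+374)%997=4 [pair 1] -> [738, 4]
  Sibling for proof at L1: 802
L3: h(738,4)=(738*31+4)%997=948 [pair 0] -> [948]
  Sibling for proof at L2: 4
Root: 948
Proof path (sibling hashes from leaf to root): [82, 802, 4]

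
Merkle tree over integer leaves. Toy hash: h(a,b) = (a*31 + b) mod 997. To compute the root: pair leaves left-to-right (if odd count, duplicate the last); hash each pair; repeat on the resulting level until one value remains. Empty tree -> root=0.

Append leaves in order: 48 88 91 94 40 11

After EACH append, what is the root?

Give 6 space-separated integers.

After append 48 (leaves=[48]):
  L0: [48]
  root=48
After append 88 (leaves=[48, 88]):
  L0: [48, 88]
  L1: h(48,88)=(48*31+88)%997=579 -> [579]
  root=579
After append 91 (leaves=[48, 88, 91]):
  L0: [48, 88, 91]
  L1: h(48,88)=(48*31+88)%997=579 h(91,91)=(91*31+91)%997=918 -> [579, 918]
  L2: h(579,918)=(579*31+918)%997=921 -> [921]
  root=921
After append 94 (leaves=[48, 88, 91, 94]):
  L0: [48, 88, 91, 94]
  L1: h(48,88)=(48*31+88)%997=579 h(91,94)=(91*31+94)%997=921 -> [579, 921]
  L2: h(579,921)=(579*31+921)%997=924 -> [924]
  root=924
After append 40 (leaves=[48, 88, 91, 94, 40]):
  L0: [48, 88, 91, 94, 40]
  L1: h(48,88)=(48*31+88)%997=579 h(91,94)=(91*31+94)%997=921 h(40,40)=(40*31+40)%997=283 -> [579, 921, 283]
  L2: h(579,921)=(579*31+921)%997=924 h(283,283)=(283*31+283)%997=83 -> [924, 83]
  L3: h(924,83)=(924*31+83)%997=811 -> [811]
  root=811
After append 11 (leaves=[48, 88, 91, 94, 40, 11]):
  L0: [48, 88, 91, 94, 40, 11]
  L1: h(48,88)=(48*31+88)%997=579 h(91,94)=(91*31+94)%997=921 h(40,11)=(40*31+11)%997=254 -> [579, 921, 254]
  L2: h(579,921)=(579*31+921)%997=924 h(254,254)=(254*31+254)%997=152 -> [924, 152]
  L3: h(924,152)=(924*31+152)%997=880 -> [880]
  root=880

Answer: 48 579 921 924 811 880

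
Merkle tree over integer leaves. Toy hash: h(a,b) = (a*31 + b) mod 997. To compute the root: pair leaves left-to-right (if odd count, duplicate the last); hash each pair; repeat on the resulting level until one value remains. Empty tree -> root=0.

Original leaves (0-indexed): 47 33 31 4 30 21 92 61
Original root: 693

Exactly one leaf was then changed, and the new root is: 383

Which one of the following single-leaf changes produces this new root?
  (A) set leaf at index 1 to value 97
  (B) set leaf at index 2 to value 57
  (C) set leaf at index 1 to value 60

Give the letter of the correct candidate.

Answer: A

Derivation:
Original leaves: [47, 33, 31, 4, 30, 21, 92, 61]
Target new root: 383
Try each candidate change and compute the resulting root:
Candidate A: set leaf[1] = 97 -> leaves = [47, 97, 31, 4, 30, 21, 92, 61]
  L0: [47, 97, 31, 4, 30, 21, 92, 61]
  L1: h(47,97)=(47*31+97)%997=557 h(31,4)=(31*31+4)%997=965 h(30,21)=(30*31+21)%997=951 h(92,61)=(92*31+61)%997=919 -> [557, 965, 951, 919]
  L2: h(557,965)=(557*31+965)%997=286 h(951,919)=(951*31+919)%997=490 -> [286, 490]
  L3: h(286,490)=(286*31+490)%997=383 -> [383]
  root = 383 == target 383  ** MATCH **
Candidate B: set leaf[2] = 57 -> leaves = [47, 33, 57, 4, 30, 21, 92, 61]
  L0: [47, 33, 57, 4, 30, 21, 92, 61]
  L1: h(47,33)=(47*31+33)%997=493 h(57,4)=(57*31+4)%997=774 h(30,21)=(30*31+21)%997=951 h(92,61)=(92*31+61)%997=919 -> [493, 774, 951, 919]
  L2: h(493,774)=(493*31+774)%997=105 h(951,919)=(951*31+919)%997=490 -> [105, 490]
  L3: h(105,490)=(105*31+490)%997=754 -> [754]
  root = 754 != target 383
Candidate C: set leaf[1] = 60 -> leaves = [47, 60, 31, 4, 30, 21, 92, 61]
  L0: [47, 60, 31, 4, 30, 21, 92, 61]
  L1: h(47,60)=(47*31+60)%997=520 h(31,4)=(31*31+4)%997=965 h(30,21)=(30*31+21)%997=951 h(92,61)=(92*31+61)%997=919 -> [520, 965, 951, 919]
  L2: h(520,965)=(520*31+965)%997=136 h(951,919)=(951*31+919)%997=490 -> [136, 490]
  L3: h(136,490)=(136*31+490)%997=718 -> [718]
  root = 718 != target 383
Candidate A produces the target root.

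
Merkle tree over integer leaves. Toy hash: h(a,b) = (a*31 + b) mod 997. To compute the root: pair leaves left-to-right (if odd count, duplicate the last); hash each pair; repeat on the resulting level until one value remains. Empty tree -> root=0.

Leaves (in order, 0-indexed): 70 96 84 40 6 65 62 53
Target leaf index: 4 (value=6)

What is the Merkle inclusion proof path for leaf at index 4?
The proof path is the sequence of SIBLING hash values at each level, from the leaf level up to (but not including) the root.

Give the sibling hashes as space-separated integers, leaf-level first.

Answer: 65 978 109

Derivation:
L0 (leaves): [70, 96, 84, 40, 6, 65, 62, 53], target index=4
L1: h(70,96)=(70*31+96)%997=272 [pair 0] h(84,40)=(84*31+40)%997=650 [pair 1] h(6,65)=(6*31+65)%997=251 [pair 2] h(62,53)=(62*31+53)%997=978 [pair 3] -> [272, 650, 251, 978]
  Sibling for proof at L0: 65
L2: h(272,650)=(272*31+650)%997=109 [pair 0] h(251,978)=(251*31+978)%997=783 [pair 1] -> [109, 783]
  Sibling for proof at L1: 978
L3: h(109,783)=(109*31+783)%997=174 [pair 0] -> [174]
  Sibling for proof at L2: 109
Root: 174
Proof path (sibling hashes from leaf to root): [65, 978, 109]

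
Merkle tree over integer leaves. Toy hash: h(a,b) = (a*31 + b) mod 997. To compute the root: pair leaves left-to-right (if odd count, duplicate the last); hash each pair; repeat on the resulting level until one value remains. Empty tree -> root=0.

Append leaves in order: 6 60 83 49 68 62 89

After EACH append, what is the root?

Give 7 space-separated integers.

Answer: 6 246 312 278 484 292 970

Derivation:
After append 6 (leaves=[6]):
  L0: [6]
  root=6
After append 60 (leaves=[6, 60]):
  L0: [6, 60]
  L1: h(6,60)=(6*31+60)%997=246 -> [246]
  root=246
After append 83 (leaves=[6, 60, 83]):
  L0: [6, 60, 83]
  L1: h(6,60)=(6*31+60)%997=246 h(83,83)=(83*31+83)%997=662 -> [246, 662]
  L2: h(246,662)=(246*31+662)%997=312 -> [312]
  root=312
After append 49 (leaves=[6, 60, 83, 49]):
  L0: [6, 60, 83, 49]
  L1: h(6,60)=(6*31+60)%997=246 h(83,49)=(83*31+49)%997=628 -> [246, 628]
  L2: h(246,628)=(246*31+628)%997=278 -> [278]
  root=278
After append 68 (leaves=[6, 60, 83, 49, 68]):
  L0: [6, 60, 83, 49, 68]
  L1: h(6,60)=(6*31+60)%997=246 h(83,49)=(83*31+49)%997=628 h(68,68)=(68*31+68)%997=182 -> [246, 628, 182]
  L2: h(246,628)=(246*31+628)%997=278 h(182,182)=(182*31+182)%997=839 -> [278, 839]
  L3: h(278,839)=(278*31+839)%997=484 -> [484]
  root=484
After append 62 (leaves=[6, 60, 83, 49, 68, 62]):
  L0: [6, 60, 83, 49, 68, 62]
  L1: h(6,60)=(6*31+60)%997=246 h(83,49)=(83*31+49)%997=628 h(68,62)=(68*31+62)%997=176 -> [246, 628, 176]
  L2: h(246,628)=(246*31+628)%997=278 h(176,176)=(176*31+176)%997=647 -> [278, 647]
  L3: h(278,647)=(278*31+647)%997=292 -> [292]
  root=292
After append 89 (leaves=[6, 60, 83, 49, 68, 62, 89]):
  L0: [6, 60, 83, 49, 68, 62, 89]
  L1: h(6,60)=(6*31+60)%997=246 h(83,49)=(83*31+49)%997=628 h(68,62)=(68*31+62)%997=176 h(89,89)=(89*31+89)%997=854 -> [246, 628, 176, 854]
  L2: h(246,628)=(246*31+628)%997=278 h(176,854)=(176*31+854)%997=328 -> [278, 328]
  L3: h(278,328)=(278*31+328)%997=970 -> [970]
  root=970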